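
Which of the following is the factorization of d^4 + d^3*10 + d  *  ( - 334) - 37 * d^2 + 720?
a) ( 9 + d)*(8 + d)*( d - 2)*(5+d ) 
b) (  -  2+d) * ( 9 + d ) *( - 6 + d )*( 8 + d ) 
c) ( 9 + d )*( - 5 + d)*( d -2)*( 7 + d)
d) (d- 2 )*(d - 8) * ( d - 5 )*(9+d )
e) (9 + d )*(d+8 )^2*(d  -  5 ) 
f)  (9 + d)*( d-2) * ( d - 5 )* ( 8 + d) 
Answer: f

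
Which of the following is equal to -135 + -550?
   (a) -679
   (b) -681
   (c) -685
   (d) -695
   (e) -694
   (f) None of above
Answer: c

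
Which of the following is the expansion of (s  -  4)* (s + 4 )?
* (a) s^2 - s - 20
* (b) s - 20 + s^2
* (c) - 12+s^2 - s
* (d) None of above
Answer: d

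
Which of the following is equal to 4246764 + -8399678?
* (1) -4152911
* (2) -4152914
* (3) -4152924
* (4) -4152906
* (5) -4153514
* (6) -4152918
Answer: 2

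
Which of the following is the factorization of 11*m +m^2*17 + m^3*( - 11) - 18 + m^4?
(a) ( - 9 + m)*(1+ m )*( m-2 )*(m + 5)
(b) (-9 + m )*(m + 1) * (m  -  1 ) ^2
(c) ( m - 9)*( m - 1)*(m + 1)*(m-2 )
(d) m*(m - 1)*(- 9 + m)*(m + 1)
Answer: c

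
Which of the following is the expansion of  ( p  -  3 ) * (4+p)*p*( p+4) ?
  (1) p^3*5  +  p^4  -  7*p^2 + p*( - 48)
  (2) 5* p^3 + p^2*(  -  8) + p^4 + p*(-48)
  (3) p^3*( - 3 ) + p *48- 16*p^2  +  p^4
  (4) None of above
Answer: 2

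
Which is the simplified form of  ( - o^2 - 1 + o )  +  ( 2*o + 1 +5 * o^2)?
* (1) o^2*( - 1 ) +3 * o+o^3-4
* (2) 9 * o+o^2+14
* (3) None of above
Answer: 3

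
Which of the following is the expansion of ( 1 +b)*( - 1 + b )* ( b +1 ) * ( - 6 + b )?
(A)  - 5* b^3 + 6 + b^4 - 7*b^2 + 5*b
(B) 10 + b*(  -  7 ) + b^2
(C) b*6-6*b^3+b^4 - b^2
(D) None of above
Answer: A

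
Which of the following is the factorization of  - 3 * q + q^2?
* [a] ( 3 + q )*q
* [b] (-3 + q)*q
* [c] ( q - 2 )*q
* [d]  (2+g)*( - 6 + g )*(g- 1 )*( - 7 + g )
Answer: b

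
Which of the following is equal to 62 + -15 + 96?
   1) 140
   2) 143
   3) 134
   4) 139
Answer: 2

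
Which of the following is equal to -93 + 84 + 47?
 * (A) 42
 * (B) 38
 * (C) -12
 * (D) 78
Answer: B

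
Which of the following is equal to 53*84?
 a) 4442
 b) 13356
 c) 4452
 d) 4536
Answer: c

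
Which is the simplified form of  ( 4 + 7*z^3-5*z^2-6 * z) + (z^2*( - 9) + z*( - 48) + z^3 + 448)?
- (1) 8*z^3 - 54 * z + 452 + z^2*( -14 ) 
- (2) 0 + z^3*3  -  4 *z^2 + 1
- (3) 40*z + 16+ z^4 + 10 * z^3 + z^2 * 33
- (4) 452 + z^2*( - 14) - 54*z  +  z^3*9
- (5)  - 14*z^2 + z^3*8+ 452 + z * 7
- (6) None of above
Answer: 1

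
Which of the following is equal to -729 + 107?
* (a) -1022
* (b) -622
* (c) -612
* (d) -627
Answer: b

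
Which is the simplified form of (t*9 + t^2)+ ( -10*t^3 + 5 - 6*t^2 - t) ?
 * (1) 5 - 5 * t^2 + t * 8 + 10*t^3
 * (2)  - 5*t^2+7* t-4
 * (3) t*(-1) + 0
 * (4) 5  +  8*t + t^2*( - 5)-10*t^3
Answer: 4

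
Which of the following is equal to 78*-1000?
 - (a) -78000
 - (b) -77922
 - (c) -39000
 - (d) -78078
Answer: a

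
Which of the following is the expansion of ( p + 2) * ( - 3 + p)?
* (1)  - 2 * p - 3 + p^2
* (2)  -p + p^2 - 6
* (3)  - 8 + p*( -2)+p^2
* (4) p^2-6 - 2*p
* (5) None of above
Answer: 2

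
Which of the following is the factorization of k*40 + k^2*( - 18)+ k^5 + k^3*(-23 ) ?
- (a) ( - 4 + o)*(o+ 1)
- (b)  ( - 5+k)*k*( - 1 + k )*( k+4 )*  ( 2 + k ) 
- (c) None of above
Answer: b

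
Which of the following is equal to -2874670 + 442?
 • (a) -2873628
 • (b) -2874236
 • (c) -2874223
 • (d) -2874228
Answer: d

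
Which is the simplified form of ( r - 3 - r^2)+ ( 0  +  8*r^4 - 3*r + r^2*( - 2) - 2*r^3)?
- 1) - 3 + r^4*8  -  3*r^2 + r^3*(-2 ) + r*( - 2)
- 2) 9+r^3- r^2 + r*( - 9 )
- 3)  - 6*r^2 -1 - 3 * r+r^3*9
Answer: 1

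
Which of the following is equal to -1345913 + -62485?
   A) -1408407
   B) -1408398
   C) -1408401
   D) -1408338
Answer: B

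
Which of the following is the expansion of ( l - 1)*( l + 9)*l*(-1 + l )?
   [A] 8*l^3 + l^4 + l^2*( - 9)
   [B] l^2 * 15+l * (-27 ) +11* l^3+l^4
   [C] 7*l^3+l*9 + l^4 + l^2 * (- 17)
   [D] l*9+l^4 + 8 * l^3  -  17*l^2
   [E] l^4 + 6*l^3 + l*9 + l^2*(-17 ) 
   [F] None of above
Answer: C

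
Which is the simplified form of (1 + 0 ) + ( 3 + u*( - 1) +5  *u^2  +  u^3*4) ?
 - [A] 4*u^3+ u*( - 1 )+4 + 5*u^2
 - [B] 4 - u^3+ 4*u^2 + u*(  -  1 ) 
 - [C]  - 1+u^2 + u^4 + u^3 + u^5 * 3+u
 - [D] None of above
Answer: A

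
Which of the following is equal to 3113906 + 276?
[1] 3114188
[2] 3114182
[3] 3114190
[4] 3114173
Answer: 2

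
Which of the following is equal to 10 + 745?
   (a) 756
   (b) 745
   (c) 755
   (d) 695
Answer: c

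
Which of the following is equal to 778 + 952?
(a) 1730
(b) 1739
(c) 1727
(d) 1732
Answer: a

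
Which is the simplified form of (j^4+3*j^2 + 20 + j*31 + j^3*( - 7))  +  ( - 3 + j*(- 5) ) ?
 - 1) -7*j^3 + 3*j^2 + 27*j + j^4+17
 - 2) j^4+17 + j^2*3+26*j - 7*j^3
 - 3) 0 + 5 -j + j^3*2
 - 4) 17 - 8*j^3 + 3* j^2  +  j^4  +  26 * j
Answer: 2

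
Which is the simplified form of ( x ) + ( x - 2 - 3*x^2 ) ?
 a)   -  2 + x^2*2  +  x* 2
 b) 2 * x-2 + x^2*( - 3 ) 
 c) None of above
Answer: b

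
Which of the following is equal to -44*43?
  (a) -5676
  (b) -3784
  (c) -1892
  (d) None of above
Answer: c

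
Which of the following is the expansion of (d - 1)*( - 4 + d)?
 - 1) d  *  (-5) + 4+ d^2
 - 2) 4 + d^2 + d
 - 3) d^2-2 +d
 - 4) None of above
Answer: 1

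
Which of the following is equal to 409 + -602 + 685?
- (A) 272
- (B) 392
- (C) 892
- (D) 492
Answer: D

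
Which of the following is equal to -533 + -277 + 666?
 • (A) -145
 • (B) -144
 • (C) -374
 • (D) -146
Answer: B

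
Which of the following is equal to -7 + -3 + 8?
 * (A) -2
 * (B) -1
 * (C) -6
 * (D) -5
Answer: A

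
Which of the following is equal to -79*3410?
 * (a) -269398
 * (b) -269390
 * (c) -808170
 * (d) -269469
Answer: b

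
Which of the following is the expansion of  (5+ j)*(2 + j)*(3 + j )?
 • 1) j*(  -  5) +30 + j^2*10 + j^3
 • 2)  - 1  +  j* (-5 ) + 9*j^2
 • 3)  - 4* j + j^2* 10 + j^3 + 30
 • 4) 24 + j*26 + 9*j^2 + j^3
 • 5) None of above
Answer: 5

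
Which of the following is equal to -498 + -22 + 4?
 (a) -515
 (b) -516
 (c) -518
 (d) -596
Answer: b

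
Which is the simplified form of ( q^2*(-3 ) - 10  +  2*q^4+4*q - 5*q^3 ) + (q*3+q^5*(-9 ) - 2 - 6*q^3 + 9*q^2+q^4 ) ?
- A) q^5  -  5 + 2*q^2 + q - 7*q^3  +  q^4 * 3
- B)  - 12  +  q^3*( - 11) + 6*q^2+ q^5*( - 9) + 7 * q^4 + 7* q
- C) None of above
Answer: C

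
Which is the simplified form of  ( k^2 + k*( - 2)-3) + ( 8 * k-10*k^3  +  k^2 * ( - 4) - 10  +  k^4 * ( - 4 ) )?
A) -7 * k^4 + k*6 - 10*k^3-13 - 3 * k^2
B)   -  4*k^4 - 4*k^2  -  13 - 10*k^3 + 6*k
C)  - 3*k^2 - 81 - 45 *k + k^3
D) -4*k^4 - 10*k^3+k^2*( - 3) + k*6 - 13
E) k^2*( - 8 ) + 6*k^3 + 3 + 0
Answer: D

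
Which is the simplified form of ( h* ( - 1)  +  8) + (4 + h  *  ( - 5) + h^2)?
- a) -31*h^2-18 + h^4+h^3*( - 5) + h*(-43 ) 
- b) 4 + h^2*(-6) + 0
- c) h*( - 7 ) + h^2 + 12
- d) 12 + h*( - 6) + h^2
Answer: d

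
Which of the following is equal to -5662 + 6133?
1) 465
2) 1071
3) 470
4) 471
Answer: 4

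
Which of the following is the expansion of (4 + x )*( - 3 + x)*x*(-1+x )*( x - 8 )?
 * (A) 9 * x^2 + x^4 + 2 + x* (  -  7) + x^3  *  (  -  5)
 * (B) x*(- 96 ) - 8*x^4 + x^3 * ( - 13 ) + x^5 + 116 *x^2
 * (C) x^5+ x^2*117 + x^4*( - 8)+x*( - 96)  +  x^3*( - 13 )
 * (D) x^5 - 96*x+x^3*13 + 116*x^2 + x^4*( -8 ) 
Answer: B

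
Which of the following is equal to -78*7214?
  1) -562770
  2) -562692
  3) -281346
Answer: 2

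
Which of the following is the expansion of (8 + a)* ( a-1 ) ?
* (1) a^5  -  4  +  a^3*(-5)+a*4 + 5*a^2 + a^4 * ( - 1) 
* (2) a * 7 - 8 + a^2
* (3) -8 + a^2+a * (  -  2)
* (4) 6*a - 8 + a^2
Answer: 2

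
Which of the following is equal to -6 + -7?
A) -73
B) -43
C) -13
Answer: C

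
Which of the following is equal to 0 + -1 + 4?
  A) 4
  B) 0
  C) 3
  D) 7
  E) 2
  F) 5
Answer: C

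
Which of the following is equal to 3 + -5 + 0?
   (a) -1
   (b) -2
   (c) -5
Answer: b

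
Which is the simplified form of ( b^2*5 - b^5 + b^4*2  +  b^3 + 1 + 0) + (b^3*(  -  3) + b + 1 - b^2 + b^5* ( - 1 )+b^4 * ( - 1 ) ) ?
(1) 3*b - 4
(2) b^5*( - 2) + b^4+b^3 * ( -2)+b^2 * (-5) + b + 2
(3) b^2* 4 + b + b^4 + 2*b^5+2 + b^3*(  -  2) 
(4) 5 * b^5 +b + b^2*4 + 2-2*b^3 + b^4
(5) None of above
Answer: 5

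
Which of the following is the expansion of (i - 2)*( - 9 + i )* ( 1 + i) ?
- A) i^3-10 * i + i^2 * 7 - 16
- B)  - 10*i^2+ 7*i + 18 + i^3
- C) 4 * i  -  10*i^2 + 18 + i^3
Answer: B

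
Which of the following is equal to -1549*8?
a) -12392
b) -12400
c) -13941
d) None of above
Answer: a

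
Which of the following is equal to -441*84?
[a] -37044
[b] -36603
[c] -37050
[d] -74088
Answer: a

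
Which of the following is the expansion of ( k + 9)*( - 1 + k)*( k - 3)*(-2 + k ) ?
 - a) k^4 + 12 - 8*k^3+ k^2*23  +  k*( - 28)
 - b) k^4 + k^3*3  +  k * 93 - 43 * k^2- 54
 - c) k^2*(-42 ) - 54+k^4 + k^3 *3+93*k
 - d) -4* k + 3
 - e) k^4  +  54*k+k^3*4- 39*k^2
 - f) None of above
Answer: b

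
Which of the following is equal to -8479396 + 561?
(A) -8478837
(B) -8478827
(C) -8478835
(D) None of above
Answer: C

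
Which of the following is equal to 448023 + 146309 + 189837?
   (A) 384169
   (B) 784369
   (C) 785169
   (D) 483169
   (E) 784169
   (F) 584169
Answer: E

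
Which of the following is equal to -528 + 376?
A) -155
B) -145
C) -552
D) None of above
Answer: D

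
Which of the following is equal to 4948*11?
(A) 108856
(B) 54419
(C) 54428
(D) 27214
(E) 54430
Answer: C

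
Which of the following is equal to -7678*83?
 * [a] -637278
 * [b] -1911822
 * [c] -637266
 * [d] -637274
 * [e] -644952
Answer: d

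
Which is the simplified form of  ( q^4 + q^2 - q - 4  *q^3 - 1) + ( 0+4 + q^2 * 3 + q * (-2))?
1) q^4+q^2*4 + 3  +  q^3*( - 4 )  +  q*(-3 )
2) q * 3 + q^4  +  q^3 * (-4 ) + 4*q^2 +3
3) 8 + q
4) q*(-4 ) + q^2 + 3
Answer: 1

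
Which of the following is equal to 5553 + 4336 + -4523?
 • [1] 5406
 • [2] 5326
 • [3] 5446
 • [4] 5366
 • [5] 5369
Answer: 4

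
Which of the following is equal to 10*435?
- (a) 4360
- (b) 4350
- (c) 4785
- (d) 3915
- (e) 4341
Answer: b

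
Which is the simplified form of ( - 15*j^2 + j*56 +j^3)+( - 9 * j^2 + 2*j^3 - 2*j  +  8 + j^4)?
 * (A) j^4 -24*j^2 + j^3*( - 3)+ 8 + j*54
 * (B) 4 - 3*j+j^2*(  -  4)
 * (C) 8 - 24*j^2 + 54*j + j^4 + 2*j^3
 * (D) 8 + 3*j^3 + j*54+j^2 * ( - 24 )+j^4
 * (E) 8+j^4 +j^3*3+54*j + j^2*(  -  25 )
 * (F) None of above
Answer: D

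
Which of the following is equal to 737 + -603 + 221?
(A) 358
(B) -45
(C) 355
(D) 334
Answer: C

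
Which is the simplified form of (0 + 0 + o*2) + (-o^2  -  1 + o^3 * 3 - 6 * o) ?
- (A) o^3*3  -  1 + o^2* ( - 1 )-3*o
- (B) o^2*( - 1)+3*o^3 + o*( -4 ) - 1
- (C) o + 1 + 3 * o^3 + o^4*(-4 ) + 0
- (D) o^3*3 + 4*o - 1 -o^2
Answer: B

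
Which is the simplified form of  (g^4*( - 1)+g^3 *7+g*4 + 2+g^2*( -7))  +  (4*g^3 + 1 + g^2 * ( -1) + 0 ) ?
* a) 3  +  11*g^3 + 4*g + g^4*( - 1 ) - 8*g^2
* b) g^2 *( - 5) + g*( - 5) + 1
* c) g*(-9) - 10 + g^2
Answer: a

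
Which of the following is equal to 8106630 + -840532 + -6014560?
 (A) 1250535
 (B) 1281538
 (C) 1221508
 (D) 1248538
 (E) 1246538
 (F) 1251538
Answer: F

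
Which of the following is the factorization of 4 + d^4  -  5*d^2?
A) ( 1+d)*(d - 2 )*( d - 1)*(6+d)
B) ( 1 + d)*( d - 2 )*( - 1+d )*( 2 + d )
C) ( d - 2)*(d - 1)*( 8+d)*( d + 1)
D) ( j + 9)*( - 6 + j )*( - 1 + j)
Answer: B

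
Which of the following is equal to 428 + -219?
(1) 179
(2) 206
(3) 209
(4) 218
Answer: 3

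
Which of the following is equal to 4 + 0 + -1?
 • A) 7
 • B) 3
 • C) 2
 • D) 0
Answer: B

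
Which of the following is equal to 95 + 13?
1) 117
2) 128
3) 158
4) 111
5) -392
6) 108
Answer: 6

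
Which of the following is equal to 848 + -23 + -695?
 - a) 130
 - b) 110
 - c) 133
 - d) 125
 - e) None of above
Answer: a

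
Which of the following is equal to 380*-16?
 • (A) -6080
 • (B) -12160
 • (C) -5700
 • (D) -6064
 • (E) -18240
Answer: A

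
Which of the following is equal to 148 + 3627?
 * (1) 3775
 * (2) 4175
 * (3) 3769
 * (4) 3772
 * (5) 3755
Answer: 1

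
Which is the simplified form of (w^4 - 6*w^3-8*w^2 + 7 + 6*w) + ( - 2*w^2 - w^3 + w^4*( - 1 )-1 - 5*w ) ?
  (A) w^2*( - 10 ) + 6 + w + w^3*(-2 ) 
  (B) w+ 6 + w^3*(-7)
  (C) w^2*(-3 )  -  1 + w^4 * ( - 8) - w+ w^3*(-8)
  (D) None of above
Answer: D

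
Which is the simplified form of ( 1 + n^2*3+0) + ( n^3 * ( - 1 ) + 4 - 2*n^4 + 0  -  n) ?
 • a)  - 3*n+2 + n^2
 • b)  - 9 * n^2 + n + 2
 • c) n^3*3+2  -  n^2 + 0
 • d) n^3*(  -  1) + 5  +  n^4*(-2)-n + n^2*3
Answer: d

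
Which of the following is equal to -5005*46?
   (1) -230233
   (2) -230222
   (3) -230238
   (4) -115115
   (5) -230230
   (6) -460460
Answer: 5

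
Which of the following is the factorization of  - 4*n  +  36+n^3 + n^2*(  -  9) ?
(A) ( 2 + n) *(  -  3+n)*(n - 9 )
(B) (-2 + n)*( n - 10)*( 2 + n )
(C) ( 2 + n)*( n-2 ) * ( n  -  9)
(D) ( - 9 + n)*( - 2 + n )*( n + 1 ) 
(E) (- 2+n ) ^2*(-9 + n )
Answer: C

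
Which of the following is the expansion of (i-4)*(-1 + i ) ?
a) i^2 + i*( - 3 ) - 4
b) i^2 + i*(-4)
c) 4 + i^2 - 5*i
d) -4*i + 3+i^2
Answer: c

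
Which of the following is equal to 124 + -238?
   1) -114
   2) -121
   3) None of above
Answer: 1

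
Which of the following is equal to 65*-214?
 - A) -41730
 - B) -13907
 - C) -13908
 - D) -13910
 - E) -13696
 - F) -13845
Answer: D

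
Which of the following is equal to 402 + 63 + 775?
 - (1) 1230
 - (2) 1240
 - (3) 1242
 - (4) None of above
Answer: 2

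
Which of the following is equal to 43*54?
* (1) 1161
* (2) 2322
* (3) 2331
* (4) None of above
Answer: 2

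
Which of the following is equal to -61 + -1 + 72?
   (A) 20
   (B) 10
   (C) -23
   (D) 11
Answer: B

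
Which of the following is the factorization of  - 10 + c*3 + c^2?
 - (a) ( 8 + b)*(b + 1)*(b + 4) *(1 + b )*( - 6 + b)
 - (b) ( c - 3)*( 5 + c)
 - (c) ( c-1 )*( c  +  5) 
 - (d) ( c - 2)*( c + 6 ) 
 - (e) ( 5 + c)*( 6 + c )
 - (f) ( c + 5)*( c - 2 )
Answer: f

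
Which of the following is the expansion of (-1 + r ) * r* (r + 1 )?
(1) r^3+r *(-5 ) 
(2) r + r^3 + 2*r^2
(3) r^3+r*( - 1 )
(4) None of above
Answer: 3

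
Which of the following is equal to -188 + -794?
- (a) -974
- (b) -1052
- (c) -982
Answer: c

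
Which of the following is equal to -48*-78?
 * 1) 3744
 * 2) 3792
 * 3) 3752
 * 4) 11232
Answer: 1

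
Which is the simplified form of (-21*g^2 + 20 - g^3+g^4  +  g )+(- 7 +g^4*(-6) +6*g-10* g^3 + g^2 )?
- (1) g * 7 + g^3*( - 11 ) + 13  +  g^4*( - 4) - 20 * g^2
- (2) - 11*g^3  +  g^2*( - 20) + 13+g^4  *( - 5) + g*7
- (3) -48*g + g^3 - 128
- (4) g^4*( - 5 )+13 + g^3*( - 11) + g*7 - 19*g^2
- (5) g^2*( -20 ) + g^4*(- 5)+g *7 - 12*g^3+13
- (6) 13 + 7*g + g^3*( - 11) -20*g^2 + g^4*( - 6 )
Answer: 2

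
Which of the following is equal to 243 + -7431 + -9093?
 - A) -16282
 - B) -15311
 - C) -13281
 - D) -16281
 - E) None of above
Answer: D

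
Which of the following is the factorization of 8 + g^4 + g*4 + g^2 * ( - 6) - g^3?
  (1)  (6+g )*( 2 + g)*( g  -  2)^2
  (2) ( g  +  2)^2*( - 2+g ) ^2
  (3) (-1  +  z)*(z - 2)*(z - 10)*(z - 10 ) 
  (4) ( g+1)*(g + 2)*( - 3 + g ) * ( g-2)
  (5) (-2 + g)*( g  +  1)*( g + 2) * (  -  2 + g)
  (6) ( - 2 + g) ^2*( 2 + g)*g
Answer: 5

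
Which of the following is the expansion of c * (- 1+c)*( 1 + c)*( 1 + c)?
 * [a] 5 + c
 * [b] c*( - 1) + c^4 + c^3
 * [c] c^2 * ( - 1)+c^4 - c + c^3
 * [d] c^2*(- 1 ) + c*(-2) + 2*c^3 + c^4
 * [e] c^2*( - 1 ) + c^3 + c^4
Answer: c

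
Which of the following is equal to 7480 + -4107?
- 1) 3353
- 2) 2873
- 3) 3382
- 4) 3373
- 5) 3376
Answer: 4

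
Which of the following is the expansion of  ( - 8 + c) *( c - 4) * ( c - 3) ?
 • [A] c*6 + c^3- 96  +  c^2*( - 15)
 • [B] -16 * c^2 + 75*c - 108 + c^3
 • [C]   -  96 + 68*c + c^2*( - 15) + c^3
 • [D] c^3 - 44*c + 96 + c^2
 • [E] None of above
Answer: C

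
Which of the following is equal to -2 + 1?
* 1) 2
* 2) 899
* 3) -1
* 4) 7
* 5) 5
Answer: 3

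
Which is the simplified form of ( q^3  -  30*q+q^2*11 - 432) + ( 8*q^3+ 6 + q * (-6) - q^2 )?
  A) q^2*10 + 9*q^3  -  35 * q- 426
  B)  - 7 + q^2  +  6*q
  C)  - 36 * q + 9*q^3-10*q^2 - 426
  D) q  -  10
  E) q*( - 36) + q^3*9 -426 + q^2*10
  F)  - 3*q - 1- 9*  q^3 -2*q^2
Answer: E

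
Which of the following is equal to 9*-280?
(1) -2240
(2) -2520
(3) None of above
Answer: 2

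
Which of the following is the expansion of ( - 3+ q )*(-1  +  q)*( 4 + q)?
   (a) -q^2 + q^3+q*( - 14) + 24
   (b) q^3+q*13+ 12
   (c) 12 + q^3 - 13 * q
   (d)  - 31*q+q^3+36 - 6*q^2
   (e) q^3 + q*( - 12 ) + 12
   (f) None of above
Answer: c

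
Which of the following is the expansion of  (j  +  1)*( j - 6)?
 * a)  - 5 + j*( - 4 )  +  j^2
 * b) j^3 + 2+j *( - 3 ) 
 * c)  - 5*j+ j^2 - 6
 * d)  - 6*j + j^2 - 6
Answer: c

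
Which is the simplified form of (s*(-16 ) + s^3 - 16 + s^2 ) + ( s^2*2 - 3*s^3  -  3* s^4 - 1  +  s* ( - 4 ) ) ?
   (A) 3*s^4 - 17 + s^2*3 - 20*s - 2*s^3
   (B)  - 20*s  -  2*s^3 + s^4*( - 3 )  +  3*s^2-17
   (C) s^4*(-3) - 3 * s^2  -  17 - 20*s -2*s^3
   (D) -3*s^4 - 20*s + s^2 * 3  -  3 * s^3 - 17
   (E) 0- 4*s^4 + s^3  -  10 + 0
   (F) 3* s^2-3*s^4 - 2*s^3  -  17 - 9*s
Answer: B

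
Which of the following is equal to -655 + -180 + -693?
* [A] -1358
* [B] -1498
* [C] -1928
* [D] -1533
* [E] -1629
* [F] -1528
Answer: F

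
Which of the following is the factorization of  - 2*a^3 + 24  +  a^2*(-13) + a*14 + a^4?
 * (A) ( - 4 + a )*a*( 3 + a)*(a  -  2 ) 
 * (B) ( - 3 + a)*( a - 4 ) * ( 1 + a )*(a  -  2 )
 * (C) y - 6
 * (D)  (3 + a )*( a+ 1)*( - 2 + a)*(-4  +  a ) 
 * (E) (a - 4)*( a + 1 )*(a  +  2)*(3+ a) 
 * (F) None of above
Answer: D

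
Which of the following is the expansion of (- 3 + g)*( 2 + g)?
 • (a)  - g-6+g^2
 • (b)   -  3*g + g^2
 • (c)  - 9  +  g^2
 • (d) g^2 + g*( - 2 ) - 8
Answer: a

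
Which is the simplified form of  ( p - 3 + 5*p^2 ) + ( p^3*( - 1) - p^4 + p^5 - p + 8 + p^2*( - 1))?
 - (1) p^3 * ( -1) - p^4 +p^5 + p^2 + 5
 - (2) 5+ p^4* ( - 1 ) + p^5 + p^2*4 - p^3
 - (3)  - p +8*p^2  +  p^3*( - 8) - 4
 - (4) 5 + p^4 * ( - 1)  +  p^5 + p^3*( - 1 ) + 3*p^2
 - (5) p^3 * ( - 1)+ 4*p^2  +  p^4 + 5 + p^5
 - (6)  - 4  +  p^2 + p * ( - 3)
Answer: 2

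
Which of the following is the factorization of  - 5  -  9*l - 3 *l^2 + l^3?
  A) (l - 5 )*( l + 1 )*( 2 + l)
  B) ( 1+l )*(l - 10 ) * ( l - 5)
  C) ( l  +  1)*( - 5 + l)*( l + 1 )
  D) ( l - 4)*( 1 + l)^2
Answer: C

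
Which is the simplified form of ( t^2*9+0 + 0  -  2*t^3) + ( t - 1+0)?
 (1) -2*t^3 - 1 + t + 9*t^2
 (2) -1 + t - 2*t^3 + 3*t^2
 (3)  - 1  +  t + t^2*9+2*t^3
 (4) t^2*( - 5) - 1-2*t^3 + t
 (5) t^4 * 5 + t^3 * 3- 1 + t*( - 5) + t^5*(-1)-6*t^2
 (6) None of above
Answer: 1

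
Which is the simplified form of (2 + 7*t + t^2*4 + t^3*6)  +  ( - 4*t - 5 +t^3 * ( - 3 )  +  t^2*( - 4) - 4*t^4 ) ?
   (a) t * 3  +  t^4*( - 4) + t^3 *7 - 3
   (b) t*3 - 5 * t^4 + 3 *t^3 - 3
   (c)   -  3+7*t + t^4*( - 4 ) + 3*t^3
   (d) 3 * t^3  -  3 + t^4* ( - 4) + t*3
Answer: d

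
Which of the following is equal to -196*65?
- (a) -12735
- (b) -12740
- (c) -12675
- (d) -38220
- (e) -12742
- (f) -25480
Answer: b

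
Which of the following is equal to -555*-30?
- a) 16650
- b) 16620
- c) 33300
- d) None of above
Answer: a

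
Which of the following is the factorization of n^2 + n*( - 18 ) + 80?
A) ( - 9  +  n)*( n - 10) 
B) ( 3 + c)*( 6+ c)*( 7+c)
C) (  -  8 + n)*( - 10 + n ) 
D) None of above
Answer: C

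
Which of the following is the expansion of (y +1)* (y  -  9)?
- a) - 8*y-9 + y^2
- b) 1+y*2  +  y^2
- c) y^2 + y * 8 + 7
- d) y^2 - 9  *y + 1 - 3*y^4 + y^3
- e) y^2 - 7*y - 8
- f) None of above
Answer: a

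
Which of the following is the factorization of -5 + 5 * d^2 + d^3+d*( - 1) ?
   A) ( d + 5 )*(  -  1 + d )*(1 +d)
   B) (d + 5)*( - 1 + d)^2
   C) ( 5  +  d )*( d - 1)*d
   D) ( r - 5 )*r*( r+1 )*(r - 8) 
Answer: A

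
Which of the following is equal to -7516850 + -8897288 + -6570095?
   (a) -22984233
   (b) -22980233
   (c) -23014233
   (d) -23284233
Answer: a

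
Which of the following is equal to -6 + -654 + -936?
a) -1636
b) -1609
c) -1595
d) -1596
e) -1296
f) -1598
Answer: d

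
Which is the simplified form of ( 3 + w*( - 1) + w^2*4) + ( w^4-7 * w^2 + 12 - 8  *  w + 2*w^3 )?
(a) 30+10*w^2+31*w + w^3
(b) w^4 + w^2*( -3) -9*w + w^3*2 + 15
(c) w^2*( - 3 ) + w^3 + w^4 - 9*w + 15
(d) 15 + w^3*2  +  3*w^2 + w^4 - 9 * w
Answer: b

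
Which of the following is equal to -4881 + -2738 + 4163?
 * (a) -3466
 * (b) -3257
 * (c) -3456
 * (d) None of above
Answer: c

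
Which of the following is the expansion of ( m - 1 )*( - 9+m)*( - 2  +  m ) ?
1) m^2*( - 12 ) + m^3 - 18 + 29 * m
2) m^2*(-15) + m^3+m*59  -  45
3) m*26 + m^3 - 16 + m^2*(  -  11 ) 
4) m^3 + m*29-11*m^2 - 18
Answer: 1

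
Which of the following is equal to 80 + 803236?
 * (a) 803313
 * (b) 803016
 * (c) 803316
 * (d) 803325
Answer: c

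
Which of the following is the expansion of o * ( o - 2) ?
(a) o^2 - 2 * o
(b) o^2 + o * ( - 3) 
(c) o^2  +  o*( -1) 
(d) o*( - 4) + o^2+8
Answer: a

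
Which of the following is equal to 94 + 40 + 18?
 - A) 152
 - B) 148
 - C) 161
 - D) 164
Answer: A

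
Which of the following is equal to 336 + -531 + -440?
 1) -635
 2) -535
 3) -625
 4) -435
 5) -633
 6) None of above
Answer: 1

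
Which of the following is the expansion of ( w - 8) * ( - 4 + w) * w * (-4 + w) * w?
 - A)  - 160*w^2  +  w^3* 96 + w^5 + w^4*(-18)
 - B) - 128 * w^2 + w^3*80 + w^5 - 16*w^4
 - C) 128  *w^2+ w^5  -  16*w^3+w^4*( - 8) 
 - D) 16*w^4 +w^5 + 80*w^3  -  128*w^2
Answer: B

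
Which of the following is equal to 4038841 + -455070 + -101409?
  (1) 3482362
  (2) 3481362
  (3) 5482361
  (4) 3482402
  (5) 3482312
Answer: 1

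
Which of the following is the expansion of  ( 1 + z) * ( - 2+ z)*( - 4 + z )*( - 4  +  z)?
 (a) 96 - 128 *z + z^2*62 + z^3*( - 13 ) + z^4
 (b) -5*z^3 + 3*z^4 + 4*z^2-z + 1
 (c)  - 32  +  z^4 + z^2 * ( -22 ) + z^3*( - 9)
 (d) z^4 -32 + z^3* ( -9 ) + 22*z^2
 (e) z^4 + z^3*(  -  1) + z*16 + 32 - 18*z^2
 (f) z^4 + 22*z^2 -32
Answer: d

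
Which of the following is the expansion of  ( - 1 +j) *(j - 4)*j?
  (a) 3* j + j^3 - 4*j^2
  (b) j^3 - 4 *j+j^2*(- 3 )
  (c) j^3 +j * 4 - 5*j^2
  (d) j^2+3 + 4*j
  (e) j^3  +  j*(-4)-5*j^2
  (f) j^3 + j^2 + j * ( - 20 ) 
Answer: c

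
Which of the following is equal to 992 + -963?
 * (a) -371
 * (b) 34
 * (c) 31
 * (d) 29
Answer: d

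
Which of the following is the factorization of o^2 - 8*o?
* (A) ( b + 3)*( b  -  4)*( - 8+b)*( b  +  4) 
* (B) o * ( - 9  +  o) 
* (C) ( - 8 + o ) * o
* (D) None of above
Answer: C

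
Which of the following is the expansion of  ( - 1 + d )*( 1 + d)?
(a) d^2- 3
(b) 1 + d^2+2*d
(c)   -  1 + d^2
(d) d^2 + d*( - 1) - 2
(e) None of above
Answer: c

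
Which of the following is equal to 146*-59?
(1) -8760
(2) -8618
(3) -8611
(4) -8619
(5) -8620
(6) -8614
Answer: 6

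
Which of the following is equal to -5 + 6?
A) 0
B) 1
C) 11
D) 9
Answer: B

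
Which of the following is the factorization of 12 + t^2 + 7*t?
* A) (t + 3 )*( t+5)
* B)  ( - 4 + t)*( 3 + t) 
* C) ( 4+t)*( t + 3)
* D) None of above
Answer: C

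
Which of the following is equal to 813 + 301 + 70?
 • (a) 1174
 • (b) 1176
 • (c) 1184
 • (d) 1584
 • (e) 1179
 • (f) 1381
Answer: c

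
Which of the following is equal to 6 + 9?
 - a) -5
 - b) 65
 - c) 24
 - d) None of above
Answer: d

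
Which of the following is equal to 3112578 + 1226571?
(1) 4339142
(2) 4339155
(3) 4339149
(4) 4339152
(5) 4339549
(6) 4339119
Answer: 3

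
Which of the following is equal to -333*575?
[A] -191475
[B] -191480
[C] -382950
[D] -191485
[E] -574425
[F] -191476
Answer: A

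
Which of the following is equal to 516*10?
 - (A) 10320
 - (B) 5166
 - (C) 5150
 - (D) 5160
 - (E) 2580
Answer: D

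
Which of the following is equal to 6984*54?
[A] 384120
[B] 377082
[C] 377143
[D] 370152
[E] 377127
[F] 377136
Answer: F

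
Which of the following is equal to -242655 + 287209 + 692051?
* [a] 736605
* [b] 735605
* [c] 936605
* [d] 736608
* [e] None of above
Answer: a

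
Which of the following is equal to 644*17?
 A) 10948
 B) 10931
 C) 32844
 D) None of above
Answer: A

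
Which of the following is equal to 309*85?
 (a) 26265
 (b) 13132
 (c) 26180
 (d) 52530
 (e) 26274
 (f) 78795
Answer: a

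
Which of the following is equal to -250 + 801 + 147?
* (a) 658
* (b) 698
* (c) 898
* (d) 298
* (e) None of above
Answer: b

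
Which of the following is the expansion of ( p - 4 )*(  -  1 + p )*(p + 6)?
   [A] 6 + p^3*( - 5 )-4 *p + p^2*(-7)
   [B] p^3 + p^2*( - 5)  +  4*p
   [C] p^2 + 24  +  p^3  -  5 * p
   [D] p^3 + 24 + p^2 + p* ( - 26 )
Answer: D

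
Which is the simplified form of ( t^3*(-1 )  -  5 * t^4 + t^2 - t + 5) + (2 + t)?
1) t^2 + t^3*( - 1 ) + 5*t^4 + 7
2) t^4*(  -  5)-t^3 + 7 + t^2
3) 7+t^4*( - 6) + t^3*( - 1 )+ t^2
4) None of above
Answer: 2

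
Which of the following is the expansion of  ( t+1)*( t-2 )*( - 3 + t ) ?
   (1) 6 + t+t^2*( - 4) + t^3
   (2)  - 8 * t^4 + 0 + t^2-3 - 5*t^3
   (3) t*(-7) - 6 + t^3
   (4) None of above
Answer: 1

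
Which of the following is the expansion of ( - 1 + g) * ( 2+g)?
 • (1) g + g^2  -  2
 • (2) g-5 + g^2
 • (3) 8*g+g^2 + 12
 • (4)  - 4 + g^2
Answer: 1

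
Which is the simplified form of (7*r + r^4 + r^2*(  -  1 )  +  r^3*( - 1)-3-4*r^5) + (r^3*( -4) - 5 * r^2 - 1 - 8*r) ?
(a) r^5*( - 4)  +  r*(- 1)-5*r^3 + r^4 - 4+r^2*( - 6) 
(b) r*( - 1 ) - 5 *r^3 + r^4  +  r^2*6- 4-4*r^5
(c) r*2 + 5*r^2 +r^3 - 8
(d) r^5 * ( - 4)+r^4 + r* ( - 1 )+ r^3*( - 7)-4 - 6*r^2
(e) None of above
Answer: a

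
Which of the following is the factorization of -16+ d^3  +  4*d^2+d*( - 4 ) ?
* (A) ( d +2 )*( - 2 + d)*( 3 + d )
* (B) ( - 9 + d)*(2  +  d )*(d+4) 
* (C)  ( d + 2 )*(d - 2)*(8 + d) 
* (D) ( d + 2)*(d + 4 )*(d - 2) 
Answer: D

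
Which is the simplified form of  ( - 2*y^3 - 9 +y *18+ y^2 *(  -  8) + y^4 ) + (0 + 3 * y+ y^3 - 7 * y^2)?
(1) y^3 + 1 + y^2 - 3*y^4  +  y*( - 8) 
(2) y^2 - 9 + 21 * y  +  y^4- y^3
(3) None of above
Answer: 3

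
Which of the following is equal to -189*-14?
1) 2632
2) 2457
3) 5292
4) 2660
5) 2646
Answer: 5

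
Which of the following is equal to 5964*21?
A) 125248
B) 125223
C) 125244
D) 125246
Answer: C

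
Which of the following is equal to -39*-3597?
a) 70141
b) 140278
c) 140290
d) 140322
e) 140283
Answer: e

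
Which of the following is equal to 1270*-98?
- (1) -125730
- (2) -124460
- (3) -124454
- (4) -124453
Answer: 2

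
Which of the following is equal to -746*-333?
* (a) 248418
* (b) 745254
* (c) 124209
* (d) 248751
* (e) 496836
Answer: a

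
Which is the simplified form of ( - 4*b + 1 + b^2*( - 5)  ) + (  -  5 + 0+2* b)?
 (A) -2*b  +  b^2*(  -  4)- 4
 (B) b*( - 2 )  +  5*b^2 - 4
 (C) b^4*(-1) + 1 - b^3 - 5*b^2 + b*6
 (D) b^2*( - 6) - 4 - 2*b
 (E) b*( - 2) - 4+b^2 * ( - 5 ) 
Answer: E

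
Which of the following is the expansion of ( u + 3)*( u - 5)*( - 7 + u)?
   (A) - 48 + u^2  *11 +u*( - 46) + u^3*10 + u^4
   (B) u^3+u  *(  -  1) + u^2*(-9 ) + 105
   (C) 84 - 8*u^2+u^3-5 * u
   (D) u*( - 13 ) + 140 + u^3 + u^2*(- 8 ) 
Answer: B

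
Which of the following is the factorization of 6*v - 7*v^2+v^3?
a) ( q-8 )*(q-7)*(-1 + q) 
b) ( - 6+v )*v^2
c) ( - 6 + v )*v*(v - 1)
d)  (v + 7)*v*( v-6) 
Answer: c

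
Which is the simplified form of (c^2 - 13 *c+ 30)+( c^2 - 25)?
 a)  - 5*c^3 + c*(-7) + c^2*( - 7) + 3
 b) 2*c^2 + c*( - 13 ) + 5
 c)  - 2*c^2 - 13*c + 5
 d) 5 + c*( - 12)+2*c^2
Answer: b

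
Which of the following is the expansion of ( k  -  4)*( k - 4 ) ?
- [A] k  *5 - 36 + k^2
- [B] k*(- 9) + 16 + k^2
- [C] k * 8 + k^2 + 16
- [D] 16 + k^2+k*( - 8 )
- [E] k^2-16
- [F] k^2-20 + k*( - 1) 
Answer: D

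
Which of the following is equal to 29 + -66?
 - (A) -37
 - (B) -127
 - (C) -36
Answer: A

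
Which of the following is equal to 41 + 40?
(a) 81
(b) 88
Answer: a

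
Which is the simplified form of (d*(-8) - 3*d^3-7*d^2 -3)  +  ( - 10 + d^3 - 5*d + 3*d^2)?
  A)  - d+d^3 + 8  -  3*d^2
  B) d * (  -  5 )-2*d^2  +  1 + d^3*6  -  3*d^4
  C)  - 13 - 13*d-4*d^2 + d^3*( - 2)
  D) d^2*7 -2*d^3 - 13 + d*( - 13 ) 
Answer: C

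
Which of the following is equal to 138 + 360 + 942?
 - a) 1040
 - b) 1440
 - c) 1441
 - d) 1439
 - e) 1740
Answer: b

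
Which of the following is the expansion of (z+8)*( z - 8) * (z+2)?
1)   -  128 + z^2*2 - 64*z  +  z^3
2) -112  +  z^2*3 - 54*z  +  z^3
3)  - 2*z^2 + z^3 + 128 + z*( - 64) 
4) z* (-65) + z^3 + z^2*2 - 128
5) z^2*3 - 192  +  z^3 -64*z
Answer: 1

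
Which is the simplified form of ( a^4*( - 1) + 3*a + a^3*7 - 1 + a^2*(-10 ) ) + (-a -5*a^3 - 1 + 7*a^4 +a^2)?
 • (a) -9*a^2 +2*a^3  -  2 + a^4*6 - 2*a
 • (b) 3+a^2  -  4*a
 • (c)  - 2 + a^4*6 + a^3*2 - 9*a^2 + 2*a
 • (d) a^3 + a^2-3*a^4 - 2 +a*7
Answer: c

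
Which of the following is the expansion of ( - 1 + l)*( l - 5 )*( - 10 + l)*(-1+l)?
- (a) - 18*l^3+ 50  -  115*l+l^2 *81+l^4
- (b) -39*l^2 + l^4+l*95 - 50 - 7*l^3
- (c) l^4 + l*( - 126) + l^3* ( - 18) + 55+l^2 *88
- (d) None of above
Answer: d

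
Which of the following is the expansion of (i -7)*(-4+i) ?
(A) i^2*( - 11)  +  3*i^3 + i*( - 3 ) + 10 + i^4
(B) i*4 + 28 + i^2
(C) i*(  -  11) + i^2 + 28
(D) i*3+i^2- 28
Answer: C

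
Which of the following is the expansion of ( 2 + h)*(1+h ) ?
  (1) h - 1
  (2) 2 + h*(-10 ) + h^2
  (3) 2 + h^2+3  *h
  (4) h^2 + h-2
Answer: 3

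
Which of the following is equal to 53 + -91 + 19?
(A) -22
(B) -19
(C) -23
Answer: B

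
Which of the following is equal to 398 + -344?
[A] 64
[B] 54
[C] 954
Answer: B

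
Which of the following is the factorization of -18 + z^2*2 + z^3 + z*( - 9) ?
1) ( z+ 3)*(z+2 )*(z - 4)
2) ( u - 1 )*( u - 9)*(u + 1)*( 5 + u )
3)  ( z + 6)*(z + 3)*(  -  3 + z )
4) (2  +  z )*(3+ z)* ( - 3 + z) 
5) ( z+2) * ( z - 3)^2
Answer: 4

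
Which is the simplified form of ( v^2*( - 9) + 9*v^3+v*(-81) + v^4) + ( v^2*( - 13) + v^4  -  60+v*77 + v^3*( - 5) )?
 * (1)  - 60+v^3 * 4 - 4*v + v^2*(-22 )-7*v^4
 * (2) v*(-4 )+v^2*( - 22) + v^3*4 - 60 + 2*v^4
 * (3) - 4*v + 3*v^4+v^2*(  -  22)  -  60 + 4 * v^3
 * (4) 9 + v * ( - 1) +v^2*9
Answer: 2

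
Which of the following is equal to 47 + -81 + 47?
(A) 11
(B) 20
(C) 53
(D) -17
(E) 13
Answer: E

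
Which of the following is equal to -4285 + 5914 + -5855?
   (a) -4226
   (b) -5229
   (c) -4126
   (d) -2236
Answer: a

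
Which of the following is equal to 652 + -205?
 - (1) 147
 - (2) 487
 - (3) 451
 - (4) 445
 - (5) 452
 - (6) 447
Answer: 6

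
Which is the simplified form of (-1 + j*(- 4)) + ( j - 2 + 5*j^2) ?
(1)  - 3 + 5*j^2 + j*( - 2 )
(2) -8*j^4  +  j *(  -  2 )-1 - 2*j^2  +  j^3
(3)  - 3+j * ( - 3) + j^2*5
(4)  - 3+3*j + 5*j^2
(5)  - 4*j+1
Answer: 3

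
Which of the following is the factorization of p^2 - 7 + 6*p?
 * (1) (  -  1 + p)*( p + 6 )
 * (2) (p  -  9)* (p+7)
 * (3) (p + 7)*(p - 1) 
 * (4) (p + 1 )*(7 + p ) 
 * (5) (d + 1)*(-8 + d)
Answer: 3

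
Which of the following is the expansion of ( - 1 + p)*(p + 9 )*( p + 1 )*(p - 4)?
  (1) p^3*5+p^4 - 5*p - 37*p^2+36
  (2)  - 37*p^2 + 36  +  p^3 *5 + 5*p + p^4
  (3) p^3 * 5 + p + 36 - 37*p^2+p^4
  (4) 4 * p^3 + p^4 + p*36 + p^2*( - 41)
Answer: 1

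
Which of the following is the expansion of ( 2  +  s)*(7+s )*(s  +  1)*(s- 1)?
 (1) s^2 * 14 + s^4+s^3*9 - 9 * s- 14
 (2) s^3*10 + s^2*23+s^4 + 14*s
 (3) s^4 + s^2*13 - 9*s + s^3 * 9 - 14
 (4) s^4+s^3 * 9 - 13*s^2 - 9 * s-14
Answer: 3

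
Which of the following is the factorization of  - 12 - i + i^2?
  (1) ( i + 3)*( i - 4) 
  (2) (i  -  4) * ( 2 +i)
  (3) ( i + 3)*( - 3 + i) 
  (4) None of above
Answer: 1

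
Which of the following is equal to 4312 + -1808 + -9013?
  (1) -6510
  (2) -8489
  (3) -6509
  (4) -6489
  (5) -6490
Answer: 3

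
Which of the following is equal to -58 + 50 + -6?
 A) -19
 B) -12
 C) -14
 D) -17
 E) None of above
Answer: C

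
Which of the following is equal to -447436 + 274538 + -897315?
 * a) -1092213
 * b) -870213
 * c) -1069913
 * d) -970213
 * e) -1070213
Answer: e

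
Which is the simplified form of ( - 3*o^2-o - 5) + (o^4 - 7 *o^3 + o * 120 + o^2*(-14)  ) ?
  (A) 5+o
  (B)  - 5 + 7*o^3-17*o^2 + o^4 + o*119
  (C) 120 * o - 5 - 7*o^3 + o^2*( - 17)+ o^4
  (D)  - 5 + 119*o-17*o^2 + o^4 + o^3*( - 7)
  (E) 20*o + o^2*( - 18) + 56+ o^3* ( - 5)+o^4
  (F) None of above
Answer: D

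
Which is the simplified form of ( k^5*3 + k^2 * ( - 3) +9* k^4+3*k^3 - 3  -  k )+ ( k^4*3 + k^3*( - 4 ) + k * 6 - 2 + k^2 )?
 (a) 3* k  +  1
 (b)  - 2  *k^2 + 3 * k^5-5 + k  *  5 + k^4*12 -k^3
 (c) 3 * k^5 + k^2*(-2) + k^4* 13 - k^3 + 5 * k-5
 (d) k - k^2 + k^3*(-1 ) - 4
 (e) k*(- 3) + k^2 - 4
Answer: b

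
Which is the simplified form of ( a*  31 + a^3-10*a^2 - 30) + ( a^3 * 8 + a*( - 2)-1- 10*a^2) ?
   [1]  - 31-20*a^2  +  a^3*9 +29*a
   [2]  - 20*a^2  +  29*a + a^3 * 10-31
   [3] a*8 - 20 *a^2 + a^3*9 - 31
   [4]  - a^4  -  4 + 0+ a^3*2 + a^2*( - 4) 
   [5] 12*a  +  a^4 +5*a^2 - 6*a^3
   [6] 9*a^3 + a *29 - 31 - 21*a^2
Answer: 1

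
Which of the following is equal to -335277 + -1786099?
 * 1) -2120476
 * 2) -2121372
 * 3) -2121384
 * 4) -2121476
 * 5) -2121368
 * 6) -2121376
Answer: 6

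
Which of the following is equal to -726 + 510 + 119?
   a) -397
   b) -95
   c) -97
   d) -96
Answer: c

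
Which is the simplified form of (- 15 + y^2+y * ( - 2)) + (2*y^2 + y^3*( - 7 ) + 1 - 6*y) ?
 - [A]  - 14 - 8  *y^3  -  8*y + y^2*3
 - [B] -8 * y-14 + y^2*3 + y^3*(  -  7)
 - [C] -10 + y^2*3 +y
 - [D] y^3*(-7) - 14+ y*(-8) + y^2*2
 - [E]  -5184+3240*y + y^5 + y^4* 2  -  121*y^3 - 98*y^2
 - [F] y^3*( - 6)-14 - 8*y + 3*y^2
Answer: B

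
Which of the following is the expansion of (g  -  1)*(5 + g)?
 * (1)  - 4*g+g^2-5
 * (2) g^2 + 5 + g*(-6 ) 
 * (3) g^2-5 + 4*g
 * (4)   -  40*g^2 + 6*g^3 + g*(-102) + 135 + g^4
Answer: 3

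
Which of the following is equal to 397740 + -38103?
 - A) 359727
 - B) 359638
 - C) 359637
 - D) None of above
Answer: C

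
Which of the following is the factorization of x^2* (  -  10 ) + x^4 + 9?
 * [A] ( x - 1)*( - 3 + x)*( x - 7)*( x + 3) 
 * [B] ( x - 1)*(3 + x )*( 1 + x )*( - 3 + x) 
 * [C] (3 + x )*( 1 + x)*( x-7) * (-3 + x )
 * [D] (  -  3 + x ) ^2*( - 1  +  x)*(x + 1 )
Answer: B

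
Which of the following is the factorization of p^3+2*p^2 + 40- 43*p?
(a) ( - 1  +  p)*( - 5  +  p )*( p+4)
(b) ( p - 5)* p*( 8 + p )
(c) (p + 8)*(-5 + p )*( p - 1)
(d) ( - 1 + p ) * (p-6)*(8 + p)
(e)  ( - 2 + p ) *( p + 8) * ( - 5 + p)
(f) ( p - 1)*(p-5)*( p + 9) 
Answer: c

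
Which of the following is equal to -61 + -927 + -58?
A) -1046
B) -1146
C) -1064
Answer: A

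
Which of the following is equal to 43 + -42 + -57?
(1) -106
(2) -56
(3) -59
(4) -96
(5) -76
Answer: 2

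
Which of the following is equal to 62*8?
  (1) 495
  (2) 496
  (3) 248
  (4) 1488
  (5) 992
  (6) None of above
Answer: 2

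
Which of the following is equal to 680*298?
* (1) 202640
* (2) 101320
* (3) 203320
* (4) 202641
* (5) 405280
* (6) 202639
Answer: 1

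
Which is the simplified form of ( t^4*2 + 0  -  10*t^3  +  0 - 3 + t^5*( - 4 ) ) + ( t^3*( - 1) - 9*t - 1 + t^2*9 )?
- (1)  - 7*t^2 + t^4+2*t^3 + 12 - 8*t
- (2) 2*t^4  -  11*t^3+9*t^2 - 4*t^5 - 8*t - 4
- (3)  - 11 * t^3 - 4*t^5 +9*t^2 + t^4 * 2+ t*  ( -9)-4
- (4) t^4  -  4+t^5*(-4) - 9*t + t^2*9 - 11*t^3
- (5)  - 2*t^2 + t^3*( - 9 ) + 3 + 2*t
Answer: 3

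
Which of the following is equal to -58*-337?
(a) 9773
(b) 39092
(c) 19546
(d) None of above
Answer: c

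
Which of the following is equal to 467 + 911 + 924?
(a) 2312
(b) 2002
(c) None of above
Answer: c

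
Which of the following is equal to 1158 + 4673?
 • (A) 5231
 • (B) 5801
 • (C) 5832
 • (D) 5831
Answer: D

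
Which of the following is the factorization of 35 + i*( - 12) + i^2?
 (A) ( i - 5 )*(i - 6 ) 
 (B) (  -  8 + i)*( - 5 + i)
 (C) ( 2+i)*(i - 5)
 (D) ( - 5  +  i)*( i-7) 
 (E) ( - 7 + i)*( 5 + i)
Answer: D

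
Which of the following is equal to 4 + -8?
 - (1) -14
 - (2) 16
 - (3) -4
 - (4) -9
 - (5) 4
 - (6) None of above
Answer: 3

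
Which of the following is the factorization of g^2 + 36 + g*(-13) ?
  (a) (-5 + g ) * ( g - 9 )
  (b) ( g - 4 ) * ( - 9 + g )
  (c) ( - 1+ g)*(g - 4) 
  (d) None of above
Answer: b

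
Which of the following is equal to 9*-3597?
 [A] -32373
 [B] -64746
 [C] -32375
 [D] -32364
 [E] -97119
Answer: A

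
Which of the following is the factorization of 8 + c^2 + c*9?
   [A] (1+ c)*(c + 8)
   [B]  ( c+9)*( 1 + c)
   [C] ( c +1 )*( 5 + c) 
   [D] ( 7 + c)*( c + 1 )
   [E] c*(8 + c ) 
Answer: A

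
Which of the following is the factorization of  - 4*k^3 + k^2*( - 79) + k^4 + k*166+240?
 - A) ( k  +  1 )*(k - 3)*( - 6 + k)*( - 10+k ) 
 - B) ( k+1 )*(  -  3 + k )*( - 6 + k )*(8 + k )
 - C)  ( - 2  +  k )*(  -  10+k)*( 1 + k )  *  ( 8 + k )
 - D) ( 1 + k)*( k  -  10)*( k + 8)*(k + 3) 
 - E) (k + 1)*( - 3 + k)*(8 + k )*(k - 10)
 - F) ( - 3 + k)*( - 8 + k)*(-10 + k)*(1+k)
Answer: E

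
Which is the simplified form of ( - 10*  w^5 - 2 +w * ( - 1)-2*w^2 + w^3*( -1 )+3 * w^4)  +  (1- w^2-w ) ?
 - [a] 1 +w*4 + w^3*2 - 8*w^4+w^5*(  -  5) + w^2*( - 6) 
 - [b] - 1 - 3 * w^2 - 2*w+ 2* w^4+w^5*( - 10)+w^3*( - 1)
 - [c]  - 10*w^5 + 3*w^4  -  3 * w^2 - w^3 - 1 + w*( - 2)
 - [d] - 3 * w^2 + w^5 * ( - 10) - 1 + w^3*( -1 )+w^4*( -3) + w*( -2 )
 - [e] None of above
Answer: c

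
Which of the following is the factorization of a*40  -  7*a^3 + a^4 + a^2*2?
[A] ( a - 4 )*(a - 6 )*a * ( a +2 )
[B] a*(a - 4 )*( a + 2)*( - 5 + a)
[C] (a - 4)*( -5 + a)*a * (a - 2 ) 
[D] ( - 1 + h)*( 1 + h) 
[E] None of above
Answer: B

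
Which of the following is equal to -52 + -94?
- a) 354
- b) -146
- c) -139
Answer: b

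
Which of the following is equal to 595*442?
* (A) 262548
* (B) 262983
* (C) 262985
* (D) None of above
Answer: D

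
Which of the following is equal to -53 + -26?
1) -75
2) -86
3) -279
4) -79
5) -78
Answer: 4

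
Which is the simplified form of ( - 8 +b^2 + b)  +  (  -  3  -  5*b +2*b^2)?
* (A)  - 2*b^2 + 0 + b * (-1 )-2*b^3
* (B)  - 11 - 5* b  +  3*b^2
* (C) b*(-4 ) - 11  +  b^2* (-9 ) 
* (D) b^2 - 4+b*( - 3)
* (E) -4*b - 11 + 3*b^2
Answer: E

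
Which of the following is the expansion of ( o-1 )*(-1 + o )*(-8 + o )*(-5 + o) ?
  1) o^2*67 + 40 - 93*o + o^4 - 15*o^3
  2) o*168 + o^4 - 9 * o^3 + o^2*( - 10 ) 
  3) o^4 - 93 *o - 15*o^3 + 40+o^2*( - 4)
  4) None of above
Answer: 1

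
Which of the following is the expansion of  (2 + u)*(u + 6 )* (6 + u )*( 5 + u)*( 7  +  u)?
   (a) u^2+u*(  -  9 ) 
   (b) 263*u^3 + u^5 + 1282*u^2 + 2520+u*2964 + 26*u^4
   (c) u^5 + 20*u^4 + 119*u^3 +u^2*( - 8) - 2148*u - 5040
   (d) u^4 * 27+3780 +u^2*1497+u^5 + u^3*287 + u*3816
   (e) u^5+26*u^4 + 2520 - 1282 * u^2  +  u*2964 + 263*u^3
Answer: b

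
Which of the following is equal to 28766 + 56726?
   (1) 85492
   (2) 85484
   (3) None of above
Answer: 1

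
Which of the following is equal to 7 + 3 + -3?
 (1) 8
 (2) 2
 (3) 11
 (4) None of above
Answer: 4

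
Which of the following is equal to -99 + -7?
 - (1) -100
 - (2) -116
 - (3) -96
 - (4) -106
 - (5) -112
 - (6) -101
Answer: 4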